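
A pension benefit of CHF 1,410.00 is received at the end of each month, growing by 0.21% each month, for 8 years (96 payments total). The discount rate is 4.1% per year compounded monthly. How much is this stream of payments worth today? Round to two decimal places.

Periodic rate r = 0.041/12 per month; n is counted in months.
Growing ordinary annuity: PV = PMT₁ × [1 − ((1+g)/(1+r))^n] / (r − g) = 1,410 × [1 − ((1+0.0021)/(1+r))^96] / (r − 0.0021) = CHF 126,826.41.

CHF 126,826.41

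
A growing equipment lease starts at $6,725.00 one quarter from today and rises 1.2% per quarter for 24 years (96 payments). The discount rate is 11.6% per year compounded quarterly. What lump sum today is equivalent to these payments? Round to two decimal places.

Periodic rate r = 0.116/4 per quarter; n is counted in quarters.
Growing ordinary annuity: PV = PMT₁ × [1 − ((1+g)/(1+r))^n] / (r − g) = 6,725 × [1 − ((1+0.012)/(1+r))^96] / (r − 0.012) = $315,660.67.

$315,660.67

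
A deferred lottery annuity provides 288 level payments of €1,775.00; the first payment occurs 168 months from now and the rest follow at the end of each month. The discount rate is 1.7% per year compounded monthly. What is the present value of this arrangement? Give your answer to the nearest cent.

Ordinary annuity of 288 payments, first payment at period 168.
Periodic rate r = 0.017/12 per month; n is counted in months.
The ordinary-annuity PV formula values the stream one period before the first payment (period 167); discount that back 167 periods:
PV₀ = 1,775 × [1 − (1+r)^−288] / r × (1+r)^−167 = €331,191.93

€331,191.93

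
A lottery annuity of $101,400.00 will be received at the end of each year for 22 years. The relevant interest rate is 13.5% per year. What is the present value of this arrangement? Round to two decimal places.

This is an ordinary annuity: 22 payments of $101,400.00 at the end of each year.
Periodic rate r = 0.135 per year.
PV = PMT × [(1 − (1+r)^−n)/r] = 101,400 × [1 − (1+r)^−22] / r = $704,788.27

$704,788.27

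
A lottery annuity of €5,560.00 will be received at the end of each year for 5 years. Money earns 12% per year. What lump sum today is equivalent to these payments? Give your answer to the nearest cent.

€20,042.56

This is an ordinary annuity: 5 payments of €5,560.00 at the end of each year.
Periodic rate r = 0.12 per year.
PV = PMT × [(1 − (1+r)^−n)/r] = 5,560 × [1 − (1+r)^−5] / r = €20,042.56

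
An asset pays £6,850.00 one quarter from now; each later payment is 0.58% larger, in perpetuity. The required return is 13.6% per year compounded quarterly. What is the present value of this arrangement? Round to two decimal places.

£242,907.80

Periodic rate r = 0.136/4 per quarter.
Growing perpetuity (Gordon): PV = PMT₁ / (r − g) = 6,850 / (r − 0.0058) = £242,907.80.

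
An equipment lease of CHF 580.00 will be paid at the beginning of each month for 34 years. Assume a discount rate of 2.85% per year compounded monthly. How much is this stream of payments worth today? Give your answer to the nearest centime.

CHF 151,794.97

This is an annuity due: 408 payments of CHF 580.00 at the beginning of each month.
Periodic rate r = 0.0285/12 per month; n is counted in months.
PV = PMT × [(1 − (1+r)^−n)/r] × (1+r) = 580 × [1 − (1+r)^−408] / r × (1+r) = CHF 151,794.97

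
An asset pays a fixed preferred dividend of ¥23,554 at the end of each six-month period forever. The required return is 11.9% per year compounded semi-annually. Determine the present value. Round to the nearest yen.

¥395,866

Periodic rate r = 0.119/2 per half-year.
Level perpetuity: PV = PMT / r = 23,554 / (0.119/2) = ¥395,866.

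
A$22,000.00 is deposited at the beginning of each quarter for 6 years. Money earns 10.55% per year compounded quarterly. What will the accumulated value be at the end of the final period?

A$742,999.67

This is an annuity due: 24 deposits of A$22,000.00 at the beginning of each quarter.
Periodic rate r = 0.1055/4 per quarter; n is counted in quarters.
FV = PMT × [((1+r)^n − 1)/r] × (1+r) = 22,000 × [(1+r)^24 − 1] / r × (1+r) = A$742,999.67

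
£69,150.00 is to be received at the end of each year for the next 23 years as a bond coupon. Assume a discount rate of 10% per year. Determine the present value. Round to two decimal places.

£614,274.55

This is an ordinary annuity: 23 payments of £69,150.00 at the end of each year.
Periodic rate r = 0.1 per year.
PV = PMT × [(1 − (1+r)^−n)/r] = 69,150 × [1 − (1+r)^−23] / r = £614,274.55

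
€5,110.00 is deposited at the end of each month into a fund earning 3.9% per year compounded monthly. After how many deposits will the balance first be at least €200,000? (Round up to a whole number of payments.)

Periodic rate r = 0.039/12 per month; n is counted in months.
Ordinary annuity FV: 200,000 = 5,110 × [((1+r)^n − 1)/r].
(1+r)^n = 1 + 200,000 × r / 5,110, so n = ln(1 + 200,000·r/5,110) / ln(1+r) = 36.90.
Round up to a whole number of payments: n = 37.

37 payments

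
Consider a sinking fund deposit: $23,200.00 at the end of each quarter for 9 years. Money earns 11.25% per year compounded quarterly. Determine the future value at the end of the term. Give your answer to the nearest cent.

$1,414,082.59

This is an ordinary annuity: 36 deposits of $23,200.00 at the end of each quarter.
Periodic rate r = 0.1125/4 per quarter; n is counted in quarters.
FV = PMT × [((1+r)^n − 1)/r] = 23,200 × [(1+r)^36 − 1] / r = $1,414,082.59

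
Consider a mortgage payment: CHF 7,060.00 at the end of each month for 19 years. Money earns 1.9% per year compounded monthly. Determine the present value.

CHF 1,350,267.33

This is an ordinary annuity: 228 payments of CHF 7,060.00 at the end of each month.
Periodic rate r = 0.019/12 per month; n is counted in months.
PV = PMT × [(1 − (1+r)^−n)/r] = 7,060 × [1 − (1+r)^−228] / r = CHF 1,350,267.33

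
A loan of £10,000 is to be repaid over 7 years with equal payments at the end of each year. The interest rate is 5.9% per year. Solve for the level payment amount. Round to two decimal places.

£1,784.99

Level ordinary annuity; solve PV = PMT × [(1 − (1+r)^−n)/r] for PMT.
Periodic rate r = 0.059 per year.
With n = 7: PMT = 10,000 / ([(1 − (1+r)^−n)/r]) = £1,784.99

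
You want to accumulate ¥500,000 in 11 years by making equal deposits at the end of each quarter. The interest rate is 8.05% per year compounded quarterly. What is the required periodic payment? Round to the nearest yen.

Level ordinary annuity; solve FV = PMT × [((1+r)^n − 1)/r] for PMT.
Periodic rate r = 0.0805/4 per quarter; n is counted in quarters.
With n = 44: PMT = 500,000 / ([((1+r)^n − 1)/r]) = ¥7,172

¥7,172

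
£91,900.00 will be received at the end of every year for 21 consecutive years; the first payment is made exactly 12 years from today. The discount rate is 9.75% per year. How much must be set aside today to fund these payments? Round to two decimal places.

Ordinary annuity of 21 payments, first payment at period 12.
Periodic rate r = 0.0975 per year.
The ordinary-annuity PV formula values the stream one period before the first payment (period 11); discount that back 11 periods:
PV₀ = 91,900 × [1 − (1+r)^−21] / r × (1+r)^−11 = £290,722.00

£290,722.00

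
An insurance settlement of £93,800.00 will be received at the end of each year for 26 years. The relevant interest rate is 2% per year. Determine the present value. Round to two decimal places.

£1,887,353.15

This is an ordinary annuity: 26 payments of £93,800.00 at the end of each year.
Periodic rate r = 0.02 per year.
PV = PMT × [(1 − (1+r)^−n)/r] = 93,800 × [1 − (1+r)^−26] / r = £1,887,353.15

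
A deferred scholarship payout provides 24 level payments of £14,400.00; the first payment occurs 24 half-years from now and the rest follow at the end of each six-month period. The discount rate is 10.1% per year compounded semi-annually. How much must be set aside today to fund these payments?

Ordinary annuity of 24 payments, first payment at period 24.
Periodic rate r = 0.101/2 per half-year; n is counted in half-years.
The ordinary-annuity PV formula values the stream one period before the first payment (period 23); discount that back 23 periods:
PV₀ = 14,400 × [1 − (1+r)^−24] / r × (1+r)^−23 = £63,676.61

£63,676.61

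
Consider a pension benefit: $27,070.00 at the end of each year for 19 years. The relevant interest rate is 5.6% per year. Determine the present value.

This is an ordinary annuity: 19 payments of $27,070.00 at the end of each year.
Periodic rate r = 0.056 per year.
PV = PMT × [(1 − (1+r)^−n)/r] = 27,070 × [1 − (1+r)^−19] / r = $311,726.27

$311,726.27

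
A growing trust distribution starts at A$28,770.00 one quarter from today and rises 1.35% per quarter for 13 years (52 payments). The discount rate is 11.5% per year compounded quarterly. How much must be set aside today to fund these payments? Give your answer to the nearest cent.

Periodic rate r = 0.115/4 per quarter; n is counted in quarters.
Growing ordinary annuity: PV = PMT₁ × [1 − ((1+g)/(1+r))^n] / (r − g) = 28,770 × [1 − ((1+0.0135)/(1+r))^52] / (r − 0.0135) = A$1,018,810.48.

A$1,018,810.48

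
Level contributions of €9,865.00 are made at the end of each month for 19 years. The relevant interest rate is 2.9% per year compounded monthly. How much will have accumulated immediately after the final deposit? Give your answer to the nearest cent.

This is an ordinary annuity: 228 deposits of €9,865.00 at the end of each month.
Periodic rate r = 0.029/12 per month; n is counted in months.
FV = PMT × [((1+r)^n − 1)/r] = 9,865 × [(1+r)^228 − 1] / r = €2,995,561.97

€2,995,561.97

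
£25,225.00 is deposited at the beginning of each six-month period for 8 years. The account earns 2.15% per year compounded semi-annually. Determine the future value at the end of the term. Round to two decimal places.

£442,537.91

This is an annuity due: 16 deposits of £25,225.00 at the beginning of each six-month period.
Periodic rate r = 0.0215/2 per half-year; n is counted in half-years.
FV = PMT × [((1+r)^n − 1)/r] × (1+r) = 25,225 × [(1+r)^16 − 1] / r × (1+r) = £442,537.91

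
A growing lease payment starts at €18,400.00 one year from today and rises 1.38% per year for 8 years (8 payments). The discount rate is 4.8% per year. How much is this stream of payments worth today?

€125,420.70

Periodic rate r = 0.048 per year.
Growing ordinary annuity: PV = PMT₁ × [1 − ((1+g)/(1+r))^n] / (r − g) = 18,400 × [1 − ((1+0.0138)/(1+r))^8] / (r − 0.0138) = €125,420.70.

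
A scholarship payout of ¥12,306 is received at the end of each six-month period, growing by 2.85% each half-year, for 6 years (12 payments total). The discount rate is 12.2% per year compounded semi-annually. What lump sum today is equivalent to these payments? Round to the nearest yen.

Periodic rate r = 0.122/2 per half-year; n is counted in half-years.
Growing ordinary annuity: PV = PMT₁ × [1 − ((1+g)/(1+r))^n] / (r − g) = 12,306 × [1 − ((1+0.0285)/(1+r))^12] / (r − 0.0285) = ¥117,970.

¥117,970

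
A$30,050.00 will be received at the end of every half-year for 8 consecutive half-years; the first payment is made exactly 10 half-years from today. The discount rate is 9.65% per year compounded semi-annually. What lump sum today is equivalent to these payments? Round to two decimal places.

Ordinary annuity of 8 payments, first payment at period 10.
Periodic rate r = 0.0965/2 per half-year; n is counted in half-years.
The ordinary-annuity PV formula values the stream one period before the first payment (period 9); discount that back 9 periods:
PV₀ = 30,050 × [1 − (1+r)^−8] / r × (1+r)^−9 = A$127,993.25

A$127,993.25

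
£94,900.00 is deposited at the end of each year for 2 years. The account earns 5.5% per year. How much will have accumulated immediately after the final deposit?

£195,019.50

This is an ordinary annuity: 2 deposits of £94,900.00 at the end of each year.
Periodic rate r = 0.055 per year.
FV = PMT × [((1+r)^n − 1)/r] = 94,900 × [(1+r)^2 − 1] / r = £195,019.50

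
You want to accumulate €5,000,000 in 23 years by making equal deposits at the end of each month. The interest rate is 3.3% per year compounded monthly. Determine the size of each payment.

Level ordinary annuity; solve FV = PMT × [((1+r)^n − 1)/r] for PMT.
Periodic rate r = 0.033/12 per month; n is counted in months.
With n = 276: PMT = 5,000,000 / ([((1+r)^n − 1)/r]) = €12,126.13

€12,126.13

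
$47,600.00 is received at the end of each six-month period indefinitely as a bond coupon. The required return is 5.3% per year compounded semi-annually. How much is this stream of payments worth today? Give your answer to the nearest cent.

Periodic rate r = 0.053/2 per half-year.
Level perpetuity: PV = PMT / r = 47,600 / (0.053/2) = $1,796,226.42.

$1,796,226.42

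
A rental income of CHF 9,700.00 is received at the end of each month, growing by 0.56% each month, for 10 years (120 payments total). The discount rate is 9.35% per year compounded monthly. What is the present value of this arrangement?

CHF 1,017,558.41

Periodic rate r = 0.0935/12 per month; n is counted in months.
Growing ordinary annuity: PV = PMT₁ × [1 − ((1+g)/(1+r))^n] / (r − g) = 9,700 × [1 − ((1+0.0056)/(1+r))^120] / (r − 0.0056) = CHF 1,017,558.41.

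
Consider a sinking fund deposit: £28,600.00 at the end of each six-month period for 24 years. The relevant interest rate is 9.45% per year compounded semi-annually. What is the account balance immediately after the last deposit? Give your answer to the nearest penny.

This is an ordinary annuity: 48 deposits of £28,600.00 at the end of each six-month period.
Periodic rate r = 0.0945/2 per half-year; n is counted in half-years.
FV = PMT × [((1+r)^n − 1)/r] = 28,600 × [(1+r)^48 − 1] / r = £4,945,845.84

£4,945,845.84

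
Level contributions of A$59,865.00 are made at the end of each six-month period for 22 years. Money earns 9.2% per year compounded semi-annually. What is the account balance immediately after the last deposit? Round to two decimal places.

This is an ordinary annuity: 44 deposits of A$59,865.00 at the end of each six-month period.
Periodic rate r = 0.092/2 per half-year; n is counted in half-years.
FV = PMT × [((1+r)^n − 1)/r] = 59,865 × [(1+r)^44 − 1] / r = A$8,113,347.41

A$8,113,347.41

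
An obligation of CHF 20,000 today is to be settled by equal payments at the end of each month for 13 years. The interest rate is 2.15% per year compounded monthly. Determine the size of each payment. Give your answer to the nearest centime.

Level ordinary annuity; solve PV = PMT × [(1 − (1+r)^−n)/r] for PMT.
Periodic rate r = 0.0215/12 per month; n is counted in months.
With n = 156: PMT = 20,000 / ([(1 − (1+r)^−n)/r]) = CHF 147.07

CHF 147.07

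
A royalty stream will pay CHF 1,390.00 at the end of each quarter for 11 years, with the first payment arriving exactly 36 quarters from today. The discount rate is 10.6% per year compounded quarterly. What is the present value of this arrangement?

Ordinary annuity of 44 payments, first payment at period 36.
Periodic rate r = 0.106/4 per quarter; n is counted in quarters.
The ordinary-annuity PV formula values the stream one period before the first payment (period 35); discount that back 35 periods:
PV₀ = 1,390 × [1 − (1+r)^−44] / r × (1+r)^−35 = CHF 14,355.61

CHF 14,355.61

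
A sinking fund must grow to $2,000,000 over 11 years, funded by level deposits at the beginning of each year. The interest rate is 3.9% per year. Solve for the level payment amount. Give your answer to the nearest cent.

Level annuity due; solve FV = PMT × [((1+r)^n − 1)/r] × (1+r) for PMT.
Periodic rate r = 0.039 per year.
With n = 11: PMT = 2,000,000 / ([((1+r)^n − 1)/r] × (1+r)) = $143,473.04

$143,473.04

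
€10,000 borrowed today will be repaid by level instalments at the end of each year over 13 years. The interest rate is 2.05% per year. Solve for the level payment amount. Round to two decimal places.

Level ordinary annuity; solve PV = PMT × [(1 − (1+r)^−n)/r] for PMT.
Periodic rate r = 0.0205 per year.
With n = 13: PMT = 10,000 / ([(1 − (1+r)^−n)/r]) = €884.09

€884.09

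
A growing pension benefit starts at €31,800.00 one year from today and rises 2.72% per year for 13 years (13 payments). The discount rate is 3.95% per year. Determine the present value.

€370,646.35

Periodic rate r = 0.0395 per year.
Growing ordinary annuity: PV = PMT₁ × [1 − ((1+g)/(1+r))^n] / (r − g) = 31,800 × [1 − ((1+0.0272)/(1+r))^13] / (r − 0.0272) = €370,646.35.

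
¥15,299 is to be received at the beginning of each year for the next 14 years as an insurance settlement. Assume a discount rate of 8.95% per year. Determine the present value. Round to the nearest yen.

¥130,147

This is an annuity due: 14 payments of ¥15,299 at the beginning of each year.
Periodic rate r = 0.0895 per year.
PV = PMT × [(1 − (1+r)^−n)/r] × (1+r) = 15,299 × [1 − (1+r)^−14] / r × (1+r) = ¥130,147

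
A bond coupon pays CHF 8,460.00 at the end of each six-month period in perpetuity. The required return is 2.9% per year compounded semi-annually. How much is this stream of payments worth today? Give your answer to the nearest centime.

Periodic rate r = 0.029/2 per half-year.
Level perpetuity: PV = PMT / r = 8,460 / (0.029/2) = CHF 583,448.28.

CHF 583,448.28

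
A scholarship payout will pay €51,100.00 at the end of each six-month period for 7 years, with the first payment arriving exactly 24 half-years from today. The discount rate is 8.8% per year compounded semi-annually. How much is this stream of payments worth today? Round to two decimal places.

Ordinary annuity of 14 payments, first payment at period 24.
Periodic rate r = 0.088/2 per half-year; n is counted in half-years.
The ordinary-annuity PV formula values the stream one period before the first payment (period 23); discount that back 23 periods:
PV₀ = 51,100 × [1 − (1+r)^−14] / r × (1+r)^−23 = €195,301.89

€195,301.89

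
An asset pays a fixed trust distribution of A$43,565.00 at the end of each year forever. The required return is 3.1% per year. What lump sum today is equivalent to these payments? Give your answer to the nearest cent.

Periodic rate r = 0.031 per year.
Level perpetuity: PV = PMT / r = 43,565 / (0.031) = A$1,405,322.58.

A$1,405,322.58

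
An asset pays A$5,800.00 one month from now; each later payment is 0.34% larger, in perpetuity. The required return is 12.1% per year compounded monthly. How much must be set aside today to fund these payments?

Periodic rate r = 0.121/12 per month.
Growing perpetuity (Gordon): PV = PMT₁ / (r − g) = 5,800 / (r − 0.0034) = A$867,830.42.

A$867,830.42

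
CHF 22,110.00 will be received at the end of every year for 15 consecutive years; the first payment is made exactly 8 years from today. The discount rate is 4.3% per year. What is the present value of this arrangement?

CHF 179,298.34

Ordinary annuity of 15 payments, first payment at period 8.
Periodic rate r = 0.043 per year.
The ordinary-annuity PV formula values the stream one period before the first payment (period 7); discount that back 7 periods:
PV₀ = 22,110 × [1 − (1+r)^−15] / r × (1+r)^−7 = CHF 179,298.34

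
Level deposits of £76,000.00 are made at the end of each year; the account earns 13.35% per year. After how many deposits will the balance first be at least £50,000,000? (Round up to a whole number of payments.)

36 payments

Periodic rate r = 0.1335 per year.
Ordinary annuity FV: 50,000,000 = 76,000 × [((1+r)^n − 1)/r].
(1+r)^n = 1 + 50,000,000 × r / 76,000, so n = ln(1 + 50,000,000·r/76,000) / ln(1+r) = 35.80.
Round up to a whole number of payments: n = 36.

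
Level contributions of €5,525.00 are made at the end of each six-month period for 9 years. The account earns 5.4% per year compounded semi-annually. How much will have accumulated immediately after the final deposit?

This is an ordinary annuity: 18 deposits of €5,525.00 at the end of each six-month period.
Periodic rate r = 0.054/2 per half-year; n is counted in half-years.
FV = PMT × [((1+r)^n − 1)/r] = 5,525 × [(1+r)^18 − 1] / r = €125,919.87

€125,919.87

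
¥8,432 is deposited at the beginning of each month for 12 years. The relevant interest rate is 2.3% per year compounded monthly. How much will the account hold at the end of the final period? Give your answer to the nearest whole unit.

This is an annuity due: 144 deposits of ¥8,432 at the beginning of each month.
Periodic rate r = 0.023/12 per month; n is counted in months.
FV = PMT × [((1+r)^n − 1)/r] × (1+r) = 8,432 × [(1+r)^144 − 1] / r × (1+r) = ¥1,399,455

¥1,399,455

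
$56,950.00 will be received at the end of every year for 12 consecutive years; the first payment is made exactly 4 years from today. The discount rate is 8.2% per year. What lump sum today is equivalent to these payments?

$335,327.83

Ordinary annuity of 12 payments, first payment at period 4.
Periodic rate r = 0.082 per year.
The ordinary-annuity PV formula values the stream one period before the first payment (period 3); discount that back 3 periods:
PV₀ = 56,950 × [1 − (1+r)^−12] / r × (1+r)^−3 = $335,327.83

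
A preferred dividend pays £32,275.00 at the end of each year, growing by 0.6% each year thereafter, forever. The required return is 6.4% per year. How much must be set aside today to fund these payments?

Periodic rate r = 0.064 per year.
Growing perpetuity (Gordon): PV = PMT₁ / (r − g) = 32,275 / (r − 0.006) = £556,465.52.

£556,465.52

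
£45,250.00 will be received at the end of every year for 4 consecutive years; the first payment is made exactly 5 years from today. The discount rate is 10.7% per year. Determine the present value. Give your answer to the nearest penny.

Ordinary annuity of 4 payments, first payment at period 5.
Periodic rate r = 0.107 per year.
The ordinary-annuity PV formula values the stream one period before the first payment (period 4); discount that back 4 periods:
PV₀ = 45,250 × [1 − (1+r)^−4] / r × (1+r)^−4 = £94,084.87

£94,084.87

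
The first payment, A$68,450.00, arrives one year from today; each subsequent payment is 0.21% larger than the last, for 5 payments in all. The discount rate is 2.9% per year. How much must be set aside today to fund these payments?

A$315,663.35

Periodic rate r = 0.029 per year.
Growing ordinary annuity: PV = PMT₁ × [1 − ((1+g)/(1+r))^n] / (r − g) = 68,450 × [1 − ((1+0.0021)/(1+r))^5] / (r − 0.0021) = A$315,663.35.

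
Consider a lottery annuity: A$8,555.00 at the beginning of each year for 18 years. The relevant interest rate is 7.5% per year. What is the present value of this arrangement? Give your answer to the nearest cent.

This is an annuity due: 18 payments of A$8,555.00 at the beginning of each year.
Periodic rate r = 0.075 per year.
PV = PMT × [(1 − (1+r)^−n)/r] × (1+r) = 8,555 × [1 − (1+r)^−18] / r × (1+r) = A$89,262.53

A$89,262.53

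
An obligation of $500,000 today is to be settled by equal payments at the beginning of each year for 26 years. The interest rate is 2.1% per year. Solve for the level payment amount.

Level annuity due; solve PV = PMT × [(1 − (1+r)^−n)/r] × (1+r) for PMT.
Periodic rate r = 0.021 per year.
With n = 26: PMT = 500,000 / ([(1 − (1+r)^−n)/r] × (1+r)) = $24,635.17

$24,635.17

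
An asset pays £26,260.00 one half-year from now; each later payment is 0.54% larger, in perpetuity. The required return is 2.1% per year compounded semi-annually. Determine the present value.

£5,149,019.61

Periodic rate r = 0.021/2 per half-year.
Growing perpetuity (Gordon): PV = PMT₁ / (r − g) = 26,260 / (r − 0.0054) = £5,149,019.61.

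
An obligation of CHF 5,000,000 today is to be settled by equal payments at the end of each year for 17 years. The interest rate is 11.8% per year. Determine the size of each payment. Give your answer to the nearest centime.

Level ordinary annuity; solve PV = PMT × [(1 − (1+r)^−n)/r] for PMT.
Periodic rate r = 0.118 per year.
With n = 17: PMT = 5,000,000 / ([(1 − (1+r)^−n)/r]) = CHF 694,229.99

CHF 694,229.99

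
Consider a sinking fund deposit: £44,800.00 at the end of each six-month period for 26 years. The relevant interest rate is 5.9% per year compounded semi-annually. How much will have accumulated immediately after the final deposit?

This is an ordinary annuity: 52 deposits of £44,800.00 at the end of each six-month period.
Periodic rate r = 0.059/2 per half-year; n is counted in half-years.
FV = PMT × [((1+r)^n − 1)/r] = 44,800 × [(1+r)^52 − 1] / r = £5,368,295.11

£5,368,295.11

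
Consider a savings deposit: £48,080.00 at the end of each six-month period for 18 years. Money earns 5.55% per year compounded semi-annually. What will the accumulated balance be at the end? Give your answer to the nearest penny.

This is an ordinary annuity: 36 deposits of £48,080.00 at the end of each six-month period.
Periodic rate r = 0.0555/2 per half-year; n is counted in half-years.
FV = PMT × [((1+r)^n − 1)/r] = 48,080 × [(1+r)^36 − 1] / r = £2,908,808.23

£2,908,808.23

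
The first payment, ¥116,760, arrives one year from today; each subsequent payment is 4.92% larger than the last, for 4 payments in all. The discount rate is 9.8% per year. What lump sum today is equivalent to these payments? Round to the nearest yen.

¥397,829

Periodic rate r = 0.098 per year.
Growing ordinary annuity: PV = PMT₁ × [1 − ((1+g)/(1+r))^n] / (r − g) = 116,760 × [1 − ((1+0.0492)/(1+r))^4] / (r − 0.0492) = ¥397,829.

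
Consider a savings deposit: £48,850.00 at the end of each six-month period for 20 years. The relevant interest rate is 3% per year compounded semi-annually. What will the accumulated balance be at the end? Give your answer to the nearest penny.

£2,650,986.62

This is an ordinary annuity: 40 deposits of £48,850.00 at the end of each six-month period.
Periodic rate r = 0.03/2 per half-year; n is counted in half-years.
FV = PMT × [((1+r)^n − 1)/r] = 48,850 × [(1+r)^40 − 1] / r = £2,650,986.62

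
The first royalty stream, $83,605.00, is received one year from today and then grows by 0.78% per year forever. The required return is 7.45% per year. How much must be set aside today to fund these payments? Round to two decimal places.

$1,253,448.28

Periodic rate r = 0.0745 per year.
Growing perpetuity (Gordon): PV = PMT₁ / (r − g) = 83,605 / (r − 0.0078) = $1,253,448.28.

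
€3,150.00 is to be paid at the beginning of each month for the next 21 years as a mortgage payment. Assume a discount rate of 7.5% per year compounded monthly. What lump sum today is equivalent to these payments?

€401,650.28

This is an annuity due: 252 payments of €3,150.00 at the beginning of each month.
Periodic rate r = 0.075/12 per month; n is counted in months.
PV = PMT × [(1 − (1+r)^−n)/r] × (1+r) = 3,150 × [1 − (1+r)^−252] / r × (1+r) = €401,650.28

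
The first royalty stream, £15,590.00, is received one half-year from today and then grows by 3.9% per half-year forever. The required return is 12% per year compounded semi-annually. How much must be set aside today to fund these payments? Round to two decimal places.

Periodic rate r = 0.12/2 per half-year.
Growing perpetuity (Gordon): PV = PMT₁ / (r − g) = 15,590 / (r − 0.039) = £742,380.95.

£742,380.95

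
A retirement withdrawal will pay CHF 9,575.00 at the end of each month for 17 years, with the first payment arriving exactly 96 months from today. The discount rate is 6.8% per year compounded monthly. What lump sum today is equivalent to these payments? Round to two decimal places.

Ordinary annuity of 204 payments, first payment at period 96.
Periodic rate r = 0.068/12 per month; n is counted in months.
The ordinary-annuity PV formula values the stream one period before the first payment (period 95); discount that back 95 periods:
PV₀ = 9,575 × [1 − (1+r)^−204] / r × (1+r)^−95 = CHF 675,891.71

CHF 675,891.71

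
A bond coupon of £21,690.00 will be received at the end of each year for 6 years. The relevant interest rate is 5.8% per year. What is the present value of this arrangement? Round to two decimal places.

£107,330.27

This is an ordinary annuity: 6 payments of £21,690.00 at the end of each year.
Periodic rate r = 0.058 per year.
PV = PMT × [(1 − (1+r)^−n)/r] = 21,690 × [1 − (1+r)^−6] / r = £107,330.27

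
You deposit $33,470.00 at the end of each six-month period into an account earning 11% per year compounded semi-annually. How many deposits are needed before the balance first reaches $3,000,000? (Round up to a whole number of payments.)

34 payments

Periodic rate r = 0.11/2 per half-year; n is counted in half-years.
Ordinary annuity FV: 3,000,000 = 33,470 × [((1+r)^n − 1)/r].
(1+r)^n = 1 + 3,000,000 × r / 33,470, so n = ln(1 + 3,000,000·r/33,470) / ln(1+r) = 33.25.
Round up to a whole number of payments: n = 34.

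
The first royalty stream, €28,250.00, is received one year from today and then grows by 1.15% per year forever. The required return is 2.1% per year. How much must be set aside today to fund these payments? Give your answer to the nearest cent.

€2,973,684.21

Periodic rate r = 0.021 per year.
Growing perpetuity (Gordon): PV = PMT₁ / (r − g) = 28,250 / (r − 0.0115) = €2,973,684.21.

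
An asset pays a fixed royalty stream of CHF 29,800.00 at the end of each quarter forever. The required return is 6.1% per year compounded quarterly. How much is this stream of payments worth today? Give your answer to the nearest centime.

CHF 1,954,098.36

Periodic rate r = 0.061/4 per quarter.
Level perpetuity: PV = PMT / r = 29,800 / (0.061/4) = CHF 1,954,098.36.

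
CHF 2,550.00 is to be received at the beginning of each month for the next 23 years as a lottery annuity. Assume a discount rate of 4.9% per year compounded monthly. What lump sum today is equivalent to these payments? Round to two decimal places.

This is an annuity due: 276 payments of CHF 2,550.00 at the beginning of each month.
Periodic rate r = 0.049/12 per month; n is counted in months.
PV = PMT × [(1 − (1+r)^−n)/r] × (1+r) = 2,550 × [1 − (1+r)^−276] / r × (1+r) = CHF 423,409.78

CHF 423,409.78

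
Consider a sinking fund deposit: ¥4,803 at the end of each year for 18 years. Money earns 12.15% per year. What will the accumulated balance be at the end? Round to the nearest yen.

¥271,873

This is an ordinary annuity: 18 deposits of ¥4,803 at the end of each year.
Periodic rate r = 0.1215 per year.
FV = PMT × [((1+r)^n − 1)/r] = 4,803 × [(1+r)^18 − 1] / r = ¥271,873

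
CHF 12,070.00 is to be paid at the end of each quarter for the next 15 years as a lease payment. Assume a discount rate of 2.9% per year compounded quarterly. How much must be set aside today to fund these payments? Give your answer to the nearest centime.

This is an ordinary annuity: 60 payments of CHF 12,070.00 at the end of each quarter.
Periodic rate r = 0.029/4 per quarter; n is counted in quarters.
PV = PMT × [(1 − (1+r)^−n)/r] = 12,070 × [1 − (1+r)^−60] / r = CHF 585,551.14

CHF 585,551.14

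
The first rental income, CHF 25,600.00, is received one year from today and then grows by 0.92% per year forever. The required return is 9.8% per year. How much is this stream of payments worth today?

Periodic rate r = 0.098 per year.
Growing perpetuity (Gordon): PV = PMT₁ / (r − g) = 25,600 / (r − 0.0092) = CHF 288,288.29.

CHF 288,288.29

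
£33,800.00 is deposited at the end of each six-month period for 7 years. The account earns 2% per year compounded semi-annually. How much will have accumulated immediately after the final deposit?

This is an ordinary annuity: 14 deposits of £33,800.00 at the end of each six-month period.
Periodic rate r = 0.02/2 per half-year; n is counted in half-years.
FV = PMT × [((1+r)^n − 1)/r] = 33,800 × [(1+r)^14 − 1] / r = £505,222.84

£505,222.84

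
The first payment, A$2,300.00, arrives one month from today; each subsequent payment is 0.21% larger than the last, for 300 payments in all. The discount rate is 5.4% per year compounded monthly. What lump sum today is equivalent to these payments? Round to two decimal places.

Periodic rate r = 0.054/12 per month; n is counted in months.
Growing ordinary annuity: PV = PMT₁ × [1 − ((1+g)/(1+r))^n] / (r − g) = 2,300 × [1 − ((1+0.0021)/(1+r))^300] / (r − 0.0021) = A$490,756.58.

A$490,756.58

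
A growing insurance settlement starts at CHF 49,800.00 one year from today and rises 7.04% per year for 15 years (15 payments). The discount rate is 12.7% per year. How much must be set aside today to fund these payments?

CHF 473,653.27

Periodic rate r = 0.127 per year.
Growing ordinary annuity: PV = PMT₁ × [1 − ((1+g)/(1+r))^n] / (r − g) = 49,800 × [1 − ((1+0.0704)/(1+r))^15] / (r − 0.0704) = CHF 473,653.27.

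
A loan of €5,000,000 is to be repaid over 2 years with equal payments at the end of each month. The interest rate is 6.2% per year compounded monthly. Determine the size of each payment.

Level ordinary annuity; solve PV = PMT × [(1 − (1+r)^−n)/r] for PMT.
Periodic rate r = 0.062/12 per month; n is counted in months.
With n = 24: PMT = 5,000,000 / ([(1 − (1+r)^−n)/r]) = €222,053.92

€222,053.92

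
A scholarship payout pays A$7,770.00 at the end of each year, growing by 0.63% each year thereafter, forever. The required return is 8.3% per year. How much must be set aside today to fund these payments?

Periodic rate r = 0.083 per year.
Growing perpetuity (Gordon): PV = PMT₁ / (r − g) = 7,770 / (r − 0.0063) = A$101,303.78.

A$101,303.78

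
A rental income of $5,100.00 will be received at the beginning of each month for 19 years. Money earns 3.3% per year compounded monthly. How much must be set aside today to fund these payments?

$865,382.53

This is an annuity due: 228 payments of $5,100.00 at the beginning of each month.
Periodic rate r = 0.033/12 per month; n is counted in months.
PV = PMT × [(1 − (1+r)^−n)/r] × (1+r) = 5,100 × [1 − (1+r)^−228] / r × (1+r) = $865,382.53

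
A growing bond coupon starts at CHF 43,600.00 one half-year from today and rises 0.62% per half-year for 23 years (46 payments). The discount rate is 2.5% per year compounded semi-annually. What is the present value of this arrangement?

CHF 1,727,221.80

Periodic rate r = 0.025/2 per half-year; n is counted in half-years.
Growing ordinary annuity: PV = PMT₁ × [1 − ((1+g)/(1+r))^n] / (r − g) = 43,600 × [1 − ((1+0.0062)/(1+r))^46] / (r − 0.0062) = CHF 1,727,221.80.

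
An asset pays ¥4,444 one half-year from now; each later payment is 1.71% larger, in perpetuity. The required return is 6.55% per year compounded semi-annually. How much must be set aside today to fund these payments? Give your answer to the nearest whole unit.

¥283,962

Periodic rate r = 0.0655/2 per half-year.
Growing perpetuity (Gordon): PV = PMT₁ / (r − g) = 4,444 / (r − 0.0171) = ¥283,962.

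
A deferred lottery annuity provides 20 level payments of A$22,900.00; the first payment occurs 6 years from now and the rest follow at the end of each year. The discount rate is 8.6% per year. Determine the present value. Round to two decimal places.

Ordinary annuity of 20 payments, first payment at period 6.
Periodic rate r = 0.086 per year.
The ordinary-annuity PV formula values the stream one period before the first payment (period 5); discount that back 5 periods:
PV₀ = 22,900 × [1 − (1+r)^−20] / r × (1+r)^−5 = A$142,421.31

A$142,421.31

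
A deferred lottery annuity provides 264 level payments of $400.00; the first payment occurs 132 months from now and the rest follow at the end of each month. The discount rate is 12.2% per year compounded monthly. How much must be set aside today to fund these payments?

Ordinary annuity of 264 payments, first payment at period 132.
Periodic rate r = 0.122/12 per month; n is counted in months.
The ordinary-annuity PV formula values the stream one period before the first payment (period 131); discount that back 131 periods:
PV₀ = 400 × [1 − (1+r)^−264] / r × (1+r)^−131 = $9,732.86

$9,732.86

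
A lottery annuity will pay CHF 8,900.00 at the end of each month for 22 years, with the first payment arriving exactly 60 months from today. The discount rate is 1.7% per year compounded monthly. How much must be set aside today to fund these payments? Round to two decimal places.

CHF 1,802,110.53

Ordinary annuity of 264 payments, first payment at period 60.
Periodic rate r = 0.017/12 per month; n is counted in months.
The ordinary-annuity PV formula values the stream one period before the first payment (period 59); discount that back 59 periods:
PV₀ = 8,900 × [1 − (1+r)^−264] / r × (1+r)^−59 = CHF 1,802,110.53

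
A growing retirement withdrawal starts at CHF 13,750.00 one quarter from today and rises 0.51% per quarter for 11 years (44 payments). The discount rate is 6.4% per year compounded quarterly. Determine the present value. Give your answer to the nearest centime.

CHF 476,664.15

Periodic rate r = 0.064/4 per quarter; n is counted in quarters.
Growing ordinary annuity: PV = PMT₁ × [1 − ((1+g)/(1+r))^n] / (r − g) = 13,750 × [1 − ((1+0.0051)/(1+r))^44] / (r − 0.0051) = CHF 476,664.15.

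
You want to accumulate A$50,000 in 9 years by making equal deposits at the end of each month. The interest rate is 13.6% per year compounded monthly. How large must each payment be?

Level ordinary annuity; solve FV = PMT × [((1+r)^n − 1)/r] for PMT.
Periodic rate r = 0.136/12 per month; n is counted in months.
With n = 108: PMT = 50,000 / ([((1+r)^n − 1)/r]) = A$238.35

A$238.35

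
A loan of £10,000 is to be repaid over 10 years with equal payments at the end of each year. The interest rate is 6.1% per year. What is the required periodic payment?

£1,365.12

Level ordinary annuity; solve PV = PMT × [(1 − (1+r)^−n)/r] for PMT.
Periodic rate r = 0.061 per year.
With n = 10: PMT = 10,000 / ([(1 − (1+r)^−n)/r]) = £1,365.12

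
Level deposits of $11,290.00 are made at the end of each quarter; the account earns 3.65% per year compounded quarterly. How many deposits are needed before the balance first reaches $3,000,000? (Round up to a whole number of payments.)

136 payments

Periodic rate r = 0.0365/4 per quarter; n is counted in quarters.
Ordinary annuity FV: 3,000,000 = 11,290 × [((1+r)^n − 1)/r].
(1+r)^n = 1 + 3,000,000 × r / 11,290, so n = ln(1 + 3,000,000·r/11,290) / ln(1+r) = 135.52.
Round up to a whole number of payments: n = 136.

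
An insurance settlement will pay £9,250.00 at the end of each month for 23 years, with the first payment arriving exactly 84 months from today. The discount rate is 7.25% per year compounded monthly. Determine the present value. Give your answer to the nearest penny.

£752,528.42

Ordinary annuity of 276 payments, first payment at period 84.
Periodic rate r = 0.0725/12 per month; n is counted in months.
The ordinary-annuity PV formula values the stream one period before the first payment (period 83); discount that back 83 periods:
PV₀ = 9,250 × [1 − (1+r)^−276] / r × (1+r)^−83 = £752,528.42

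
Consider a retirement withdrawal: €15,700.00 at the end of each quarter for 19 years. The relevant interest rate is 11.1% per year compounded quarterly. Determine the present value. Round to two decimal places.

This is an ordinary annuity: 76 payments of €15,700.00 at the end of each quarter.
Periodic rate r = 0.111/4 per quarter; n is counted in quarters.
PV = PMT × [(1 − (1+r)^−n)/r] = 15,700 × [1 − (1+r)^−76] / r = €495,103.47

€495,103.47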